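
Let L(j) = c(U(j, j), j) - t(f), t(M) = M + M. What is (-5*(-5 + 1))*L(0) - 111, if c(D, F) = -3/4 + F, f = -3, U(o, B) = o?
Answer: -6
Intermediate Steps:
c(D, F) = -3/4 + F (c(D, F) = -3*1/4 + F = -3/4 + F)
t(M) = 2*M
L(j) = 21/4 + j (L(j) = (-3/4 + j) - 2*(-3) = (-3/4 + j) - 1*(-6) = (-3/4 + j) + 6 = 21/4 + j)
(-5*(-5 + 1))*L(0) - 111 = (-5*(-5 + 1))*(21/4 + 0) - 111 = -5*(-4)*(21/4) - 111 = 20*(21/4) - 111 = 105 - 111 = -6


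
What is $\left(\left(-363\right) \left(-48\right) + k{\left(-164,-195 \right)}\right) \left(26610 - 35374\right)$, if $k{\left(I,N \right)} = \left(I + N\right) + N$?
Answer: $-147848680$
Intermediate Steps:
$k{\left(I,N \right)} = I + 2 N$
$\left(\left(-363\right) \left(-48\right) + k{\left(-164,-195 \right)}\right) \left(26610 - 35374\right) = \left(\left(-363\right) \left(-48\right) + \left(-164 + 2 \left(-195\right)\right)\right) \left(26610 - 35374\right) = \left(17424 - 554\right) \left(-8764\right) = 16870 \left(-8764\right) = -147848680$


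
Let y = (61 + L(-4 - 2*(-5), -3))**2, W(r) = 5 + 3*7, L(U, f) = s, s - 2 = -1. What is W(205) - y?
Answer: -3818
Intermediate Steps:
s = 1 (s = 2 - 1 = 1)
L(U, f) = 1
W(r) = 26 (W(r) = 5 + 21 = 26)
y = 3844 (y = (61 + 1)**2 = 62**2 = 3844)
W(205) - y = 26 - 1*3844 = 26 - 3844 = -3818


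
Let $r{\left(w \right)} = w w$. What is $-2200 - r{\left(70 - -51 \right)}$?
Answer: $-16841$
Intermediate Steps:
$r{\left(w \right)} = w^{2}$
$-2200 - r{\left(70 - -51 \right)} = -2200 - \left(70 - -51\right)^{2} = -2200 - \left(70 + 51\right)^{2} = -2200 - 121^{2} = -2200 - 14641 = -16841$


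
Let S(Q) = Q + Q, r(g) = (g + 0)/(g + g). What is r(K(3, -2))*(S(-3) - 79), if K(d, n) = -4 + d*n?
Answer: -85/2 ≈ -42.500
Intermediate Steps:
r(g) = 1/2 (r(g) = g/((2*g)) = g*(1/(2*g)) = 1/2)
S(Q) = 2*Q
r(K(3, -2))*(S(-3) - 79) = (2*(-3) - 79)/2 = (-6 - 79)/2 = (1/2)*(-85) = -85/2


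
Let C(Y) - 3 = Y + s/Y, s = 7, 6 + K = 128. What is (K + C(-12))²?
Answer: 1819801/144 ≈ 12638.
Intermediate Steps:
K = 122 (K = -6 + 128 = 122)
C(Y) = 3 + Y + 7/Y (C(Y) = 3 + (Y + 7/Y) = 3 + Y + 7/Y)
(K + C(-12))² = (122 + (3 - 12 + 7/(-12)))² = (122 + (3 - 12 + 7*(-1/12)))² = (122 + (3 - 12 - 7/12))² = (122 - 115/12)² = (1349/12)² = 1819801/144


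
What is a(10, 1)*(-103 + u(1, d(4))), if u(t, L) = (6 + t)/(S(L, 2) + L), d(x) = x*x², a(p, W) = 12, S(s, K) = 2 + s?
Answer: -80298/65 ≈ -1235.4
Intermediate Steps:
d(x) = x³
u(t, L) = (6 + t)/(2 + 2*L) (u(t, L) = (6 + t)/((2 + L) + L) = (6 + t)/(2 + 2*L))
a(10, 1)*(-103 + u(1, d(4))) = 12*(-103 + (6 + 1)/(2*(1 + 4³))) = 12*(-103 + (½)*7/(1 + 64)) = 12*(-103 + (½)*7/65) = 12*(-103 + (½)*(1/65)*7) = 12*(-103 + 7/130) = 12*(-13383/130) = -80298/65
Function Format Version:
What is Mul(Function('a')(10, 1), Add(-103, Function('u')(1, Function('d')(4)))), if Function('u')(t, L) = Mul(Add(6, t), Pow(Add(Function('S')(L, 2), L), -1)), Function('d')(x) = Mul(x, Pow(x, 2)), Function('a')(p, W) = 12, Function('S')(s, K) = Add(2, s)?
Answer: Rational(-80298, 65) ≈ -1235.4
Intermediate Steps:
Function('d')(x) = Pow(x, 3)
Function('u')(t, L) = Mul(Pow(Add(2, Mul(2, L)), -1), Add(6, t)) (Function('u')(t, L) = Mul(Add(6, t), Pow(Add(Add(2, L), L), -1)) = Mul(Add(6, t), Pow(Add(2, Mul(2, L)), -1)) = Mul(Pow(Add(2, Mul(2, L)), -1), Add(6, t)))
Mul(Function('a')(10, 1), Add(-103, Function('u')(1, Function('d')(4)))) = Mul(12, Add(-103, Mul(Rational(1, 2), Pow(Add(1, Pow(4, 3)), -1), Add(6, 1)))) = Mul(12, Add(-103, Mul(Rational(1, 2), Pow(Add(1, 64), -1), 7))) = Mul(12, Add(-103, Mul(Rational(1, 2), Pow(65, -1), 7))) = Mul(12, Add(-103, Mul(Rational(1, 2), Rational(1, 65), 7))) = Mul(12, Add(-103, Rational(7, 130))) = Mul(12, Rational(-13383, 130)) = Rational(-80298, 65)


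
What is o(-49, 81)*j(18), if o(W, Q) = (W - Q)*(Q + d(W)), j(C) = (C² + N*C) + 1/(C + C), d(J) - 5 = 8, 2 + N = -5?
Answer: -21779095/9 ≈ -2.4199e+6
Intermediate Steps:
N = -7 (N = -2 - 5 = -7)
d(J) = 13 (d(J) = 5 + 8 = 13)
j(C) = C² + 1/(2*C) - 7*C (j(C) = (C² - 7*C) + 1/(C + C) = (C² - 7*C) + 1/(2*C) = C² + 1/(2*C) - 7*C)
o(W, Q) = (13 + Q)*(W - Q) (o(W, Q) = (W - Q)*(Q + 13) = (W - Q)*(13 + Q) = (13 + Q)*(W - Q))
o(-49, 81)*j(18) = (-1*81² - 13*81 + 13*(-49) + 81*(-49))*(18² + (½)/18 - 7*18) = (-1*6561 - 1053 - 637 - 3969)*(324 + (½)*(1/18) - 126) = (-6561 - 1053 - 637 - 3969)*(324 + 1/36 - 126) = -12220*7129/36 = -21779095/9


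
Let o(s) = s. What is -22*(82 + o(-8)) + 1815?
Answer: 187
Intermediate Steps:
-22*(82 + o(-8)) + 1815 = -22*(82 - 8) + 1815 = -22*74 + 1815 = -1628 + 1815 = 187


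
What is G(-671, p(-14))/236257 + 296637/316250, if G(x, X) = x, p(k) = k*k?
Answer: 6351851269/6792388750 ≈ 0.93514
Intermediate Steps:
p(k) = k²
G(-671, p(-14))/236257 + 296637/316250 = -671/236257 + 296637/316250 = -671*1/236257 + 296637*(1/316250) = -671/236257 + 26967/28750 = 6351851269/6792388750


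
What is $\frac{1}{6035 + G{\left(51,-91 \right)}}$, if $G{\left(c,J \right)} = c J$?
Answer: $\frac{1}{1394} \approx 0.00071736$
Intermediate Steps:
$G{\left(c,J \right)} = J c$
$\frac{1}{6035 + G{\left(51,-91 \right)}} = \frac{1}{6035 - 4641} = \frac{1}{1394}$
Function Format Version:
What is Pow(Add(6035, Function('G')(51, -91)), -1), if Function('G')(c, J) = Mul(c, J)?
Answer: Rational(1, 1394) ≈ 0.00071736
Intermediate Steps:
Function('G')(c, J) = Mul(J, c)
Pow(Add(6035, Function('G')(51, -91)), -1) = Pow(Add(6035, Mul(-91, 51)), -1) = Pow(Add(6035, -4641), -1) = Pow(1394, -1) = Rational(1, 1394)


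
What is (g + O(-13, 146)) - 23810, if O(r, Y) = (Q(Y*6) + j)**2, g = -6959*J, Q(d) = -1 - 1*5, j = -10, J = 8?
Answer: -79226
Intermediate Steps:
Q(d) = -6 (Q(d) = -1 - 5 = -6)
g = -55672 (g = -6959*8 = -55672)
O(r, Y) = 256 (O(r, Y) = (-6 - 10)**2 = (-16)**2 = 256)
(g + O(-13, 146)) - 23810 = (-55672 + 256) - 23810 = -55416 - 23810 = -79226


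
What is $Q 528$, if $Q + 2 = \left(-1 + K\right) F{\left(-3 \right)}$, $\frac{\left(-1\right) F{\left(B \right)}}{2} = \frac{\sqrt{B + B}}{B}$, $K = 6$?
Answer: $-1056 + 1760 i \sqrt{6} \approx -1056.0 + 4311.1 i$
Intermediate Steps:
$F{\left(B \right)} = - \frac{2 \sqrt{2}}{\sqrt{B}}$ ($F{\left(B \right)} = - 2 \frac{\sqrt{B + B}}{B} = - 2 \frac{\sqrt{2 B}}{B} = - 2 \frac{\sqrt{2} \sqrt{B}}{B} = - 2 \frac{\sqrt{2}}{\sqrt{B}} = - \frac{2 \sqrt{2}}{\sqrt{B}}$)
$Q = -2 + \frac{10 i \sqrt{6}}{3}$ ($Q = -2 + \left(-1 + 6\right) \left(- \frac{2 \sqrt{2}}{i \sqrt{3}}\right) = -2 + 5 \left(- 2 \sqrt{2} \left(- \frac{i \sqrt{3}}{3}\right)\right) = -2 + 5 \frac{2 i \sqrt{6}}{3} = -2 + \frac{10 i \sqrt{6}}{3} \approx -2.0 + 8.165 i$)
$Q 528 = \left(-2 + \frac{10 i \sqrt{6}}{3}\right) 528 = -1056 + 1760 i \sqrt{6}$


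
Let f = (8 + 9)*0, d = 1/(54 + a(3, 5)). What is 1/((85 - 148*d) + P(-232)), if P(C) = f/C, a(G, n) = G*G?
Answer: 63/5207 ≈ 0.012099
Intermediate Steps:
a(G, n) = G²
d = 1/63 (d = 1/(54 + 3²) = 1/(54 + 9) = 1/63 ≈ 0.015873)
f = 0 (f = 17*0 = 0)
P(C) = 0 (P(C) = 0/C = 0)
1/((85 - 148*d) + P(-232)) = 1/((85 - 148*1/63) + 0) = 1/((85 - 148/63) + 0) = 1/(5207/63 + 0) = 1/(5207/63) = 63/5207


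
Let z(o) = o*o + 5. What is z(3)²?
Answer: 196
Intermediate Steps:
z(o) = 5 + o² (z(o) = o² + 5 = 5 + o²)
z(3)² = (5 + 3²)² = (5 + 9)² = 14² = 196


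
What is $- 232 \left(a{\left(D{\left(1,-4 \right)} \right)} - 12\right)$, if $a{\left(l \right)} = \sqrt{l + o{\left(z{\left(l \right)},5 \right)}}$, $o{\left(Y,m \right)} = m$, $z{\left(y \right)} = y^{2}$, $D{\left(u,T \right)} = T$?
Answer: $2552$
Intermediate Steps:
$a{\left(l \right)} = \sqrt{5 + l}$ ($a{\left(l \right)} = \sqrt{l + 5} = \sqrt{5 + l}$)
$- 232 \left(a{\left(D{\left(1,-4 \right)} \right)} - 12\right) = - 232 \left(\sqrt{5 - 4} - 12\right) = - 232 \left(\sqrt{1} - 12\right) = - 232 \left(1 - 12\right) = \left(-232\right) \left(-11\right) = 2552$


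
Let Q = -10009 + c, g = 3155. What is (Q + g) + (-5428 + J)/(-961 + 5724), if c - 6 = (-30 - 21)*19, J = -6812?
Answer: -37244611/4763 ≈ -7819.6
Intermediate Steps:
c = -963 (c = 6 + (-30 - 21)*19 = 6 - 51*19 = 6 - 969 = -963)
Q = -10972 (Q = -10009 - 963 = -10972)
(Q + g) + (-5428 + J)/(-961 + 5724) = (-10972 + 3155) + (-5428 - 6812)/(-961 + 5724) = -7817 - 12240/4763 = -37244611/4763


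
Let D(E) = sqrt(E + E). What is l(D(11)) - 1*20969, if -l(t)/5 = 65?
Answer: -21294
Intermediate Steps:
D(E) = sqrt(2)*sqrt(E) (D(E) = sqrt(2*E) = sqrt(2)*sqrt(E))
l(t) = -325 (l(t) = -5*65 = -325)
l(D(11)) - 1*20969 = -325 - 1*20969 = -325 - 20969 = -21294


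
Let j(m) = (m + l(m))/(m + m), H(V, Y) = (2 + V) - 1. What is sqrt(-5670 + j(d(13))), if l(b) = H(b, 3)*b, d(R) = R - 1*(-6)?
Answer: 7*I*sqrt(462)/2 ≈ 75.23*I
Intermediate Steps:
H(V, Y) = 1 + V
d(R) = 6 + R (d(R) = R + 6 = 6 + R)
l(b) = b*(1 + b) (l(b) = (1 + b)*b = b*(1 + b))
j(m) = (m + m*(1 + m))/(2*m) (j(m) = (m + m*(1 + m))/(m + m) = (m + m*(1 + m))/((2*m)) = (m + m*(1 + m))*(1/(2*m)) = (m + m*(1 + m))/(2*m))
sqrt(-5670 + j(d(13))) = sqrt(-5670 + (1 + (6 + 13)/2)) = sqrt(-5670 + (1 + (1/2)*19)) = sqrt(-5670 + (1 + 19/2)) = sqrt(-5670 + 21/2) = sqrt(-11319/2) = 7*I*sqrt(462)/2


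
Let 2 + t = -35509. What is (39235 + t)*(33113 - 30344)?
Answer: 10311756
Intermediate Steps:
t = -35511 (t = -2 - 35509 = -35511)
(39235 + t)*(33113 - 30344) = (39235 - 35511)*(33113 - 30344) = 3724*2769 = 10311756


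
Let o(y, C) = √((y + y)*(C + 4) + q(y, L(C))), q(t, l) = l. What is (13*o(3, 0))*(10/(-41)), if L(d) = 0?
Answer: -260*√6/41 ≈ -15.533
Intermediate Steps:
o(y, C) = √2*√(y*(4 + C)) (o(y, C) = √((y + y)*(C + 4) + 0) = √((2*y)*(4 + C) + 0) = √(2*y*(4 + C) + 0) = √(2*y*(4 + C)) = √2*√(y*(4 + C)))
(13*o(3, 0))*(10/(-41)) = (13*(√2*√(3*(4 + 0))))*(10/(-41)) = (13*(√2*√(3*4)))*(10*(-1/41)) = (13*(√2*√12))*(-10/41) = (13*(√2*(2*√3)))*(-10/41) = (13*(2*√6))*(-10/41) = (26*√6)*(-10/41) = -260*√6/41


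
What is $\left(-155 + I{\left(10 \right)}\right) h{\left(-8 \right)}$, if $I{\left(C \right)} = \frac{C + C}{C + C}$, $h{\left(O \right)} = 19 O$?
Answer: $23408$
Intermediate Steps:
$I{\left(C \right)} = 1$ ($I{\left(C \right)} = \frac{2 C}{2 C} = 2 C \frac{1}{2 C} = 1$)
$\left(-155 + I{\left(10 \right)}\right) h{\left(-8 \right)} = \left(-155 + 1\right) 19 \left(-8\right) = \left(-154\right) \left(-152\right) = 23408$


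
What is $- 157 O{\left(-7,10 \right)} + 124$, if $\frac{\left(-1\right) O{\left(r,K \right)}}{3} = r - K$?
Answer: $-7883$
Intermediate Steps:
$O{\left(r,K \right)} = - 3 r + 3 K$ ($O{\left(r,K \right)} = - 3 \left(r - K\right) = - 3 r + 3 K$)
$- 157 O{\left(-7,10 \right)} + 124 = - 157 \left(\left(-3\right) \left(-7\right) + 3 \cdot 10\right) + 124 = - 157 \left(21 + 30\right) + 124 = \left(-157\right) 51 + 124 = -8007 + 124 = -7883$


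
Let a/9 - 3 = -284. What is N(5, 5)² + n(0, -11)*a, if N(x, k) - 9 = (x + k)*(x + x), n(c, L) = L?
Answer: 39700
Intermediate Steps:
a = -2529 (a = 27 + 9*(-284) = 27 - 2556 = -2529)
N(x, k) = 9 + 2*x*(k + x) (N(x, k) = 9 + (x + k)*(x + x) = 9 + (k + x)*(2*x) = 9 + 2*x*(k + x))
N(5, 5)² + n(0, -11)*a = (9 + 2*5² + 2*5*5)² - 11*(-2529) = (9 + 2*25 + 50)² + 27819 = (9 + 50 + 50)² + 27819 = 109² + 27819 = 11881 + 27819 = 39700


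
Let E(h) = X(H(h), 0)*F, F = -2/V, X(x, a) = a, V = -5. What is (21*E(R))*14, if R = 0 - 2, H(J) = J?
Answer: 0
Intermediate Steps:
F = 2/5 (F = -2/(-5) = -2*(-1/5) = 2/5 ≈ 0.40000)
R = -2
E(h) = 0 (E(h) = 0*(2/5) = 0)
(21*E(R))*14 = (21*0)*14 = 0*14 = 0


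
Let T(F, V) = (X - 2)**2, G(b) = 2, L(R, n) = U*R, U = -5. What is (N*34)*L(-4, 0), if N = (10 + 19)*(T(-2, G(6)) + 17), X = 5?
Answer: 512720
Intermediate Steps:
L(R, n) = -5*R
T(F, V) = 9 (T(F, V) = (5 - 2)**2 = 3**2 = 9)
N = 754 (N = (10 + 19)*(9 + 17) = 29*26 = 754)
(N*34)*L(-4, 0) = (754*34)*(-5*(-4)) = 25636*20 = 512720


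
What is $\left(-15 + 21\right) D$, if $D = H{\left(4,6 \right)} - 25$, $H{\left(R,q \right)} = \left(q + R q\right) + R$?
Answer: $54$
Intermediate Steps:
$H{\left(R,q \right)} = R + q + R q$
$D = 9$ ($D = \left(4 + 6 + 4 \cdot 6\right) - 25 = \left(4 + 6 + 24\right) - 25 = 34 - 25 = 9$)
$\left(-15 + 21\right) D = \left(-15 + 21\right) 9 = 6 \cdot 9 = 54$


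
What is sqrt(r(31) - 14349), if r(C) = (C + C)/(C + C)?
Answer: 2*I*sqrt(3587) ≈ 119.78*I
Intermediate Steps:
r(C) = 1 (r(C) = (2*C)/((2*C)) = (2*C)*(1/(2*C)) = 1)
sqrt(r(31) - 14349) = sqrt(1 - 14349) = sqrt(-14348) = 2*I*sqrt(3587)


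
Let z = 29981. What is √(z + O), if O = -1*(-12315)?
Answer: 2*√10574 ≈ 205.66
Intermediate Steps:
O = 12315
√(z + O) = √(29981 + 12315) = √42296 = 2*√10574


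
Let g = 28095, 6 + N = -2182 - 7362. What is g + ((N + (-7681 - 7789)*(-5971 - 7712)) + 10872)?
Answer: 211705427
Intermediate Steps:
N = -9550 (N = -6 + (-2182 - 7362) = -6 - 9544 = -9550)
g + ((N + (-7681 - 7789)*(-5971 - 7712)) + 10872) = 28095 + ((-9550 + (-7681 - 7789)*(-5971 - 7712)) + 10872) = 28095 + ((-9550 - 15470*(-13683)) + 10872) = 28095 + ((-9550 + 211676010) + 10872) = 28095 + (211666460 + 10872) = 28095 + 211677332 = 211705427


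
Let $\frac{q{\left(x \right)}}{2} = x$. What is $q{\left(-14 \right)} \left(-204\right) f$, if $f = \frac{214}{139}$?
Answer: $\frac{1222368}{139} \approx 8794.0$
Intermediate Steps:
$f = \frac{214}{139}$ ($f = 214 \cdot \frac{1}{139} = \frac{214}{139} \approx 1.5396$)
$q{\left(x \right)} = 2 x$
$q{\left(-14 \right)} \left(-204\right) f = 2 \left(-14\right) \left(-204\right) \frac{214}{139} = \left(-28\right) \left(-204\right) \frac{214}{139} = 5712 \cdot \frac{214}{139} = \frac{1222368}{139}$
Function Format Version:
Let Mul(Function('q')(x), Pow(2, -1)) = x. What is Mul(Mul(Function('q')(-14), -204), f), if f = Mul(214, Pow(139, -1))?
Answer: Rational(1222368, 139) ≈ 8794.0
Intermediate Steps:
f = Rational(214, 139) (f = Mul(214, Rational(1, 139)) = Rational(214, 139) ≈ 1.5396)
Function('q')(x) = Mul(2, x)
Mul(Mul(Function('q')(-14), -204), f) = Mul(Mul(Mul(2, -14), -204), Rational(214, 139)) = Mul(Mul(-28, -204), Rational(214, 139)) = Mul(5712, Rational(214, 139)) = Rational(1222368, 139)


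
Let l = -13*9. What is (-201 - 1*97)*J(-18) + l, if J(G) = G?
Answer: 5247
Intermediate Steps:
l = -117
(-201 - 1*97)*J(-18) + l = (-201 - 1*97)*(-18) - 117 = (-201 - 97)*(-18) - 117 = -298*(-18) - 117 = 5364 - 117 = 5247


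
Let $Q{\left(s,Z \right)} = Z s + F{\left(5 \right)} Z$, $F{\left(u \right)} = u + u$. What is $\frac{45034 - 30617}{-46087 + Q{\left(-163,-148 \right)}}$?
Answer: $- \frac{14417}{23443} \approx -0.61498$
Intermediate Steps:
$F{\left(u \right)} = 2 u$
$Q{\left(s,Z \right)} = 10 Z + Z s$ ($Q{\left(s,Z \right)} = Z s + 2 \cdot 5 Z = Z s + 10 Z = 10 Z + Z s$)
$\frac{45034 - 30617}{-46087 + Q{\left(-163,-148 \right)}} = \frac{45034 - 30617}{-46087 - 148 \left(10 - 163\right)} = \frac{14417}{-46087 - -22644} = \frac{14417}{-46087 + 22644} = \frac{14417}{-23443} = 14417 \left(- \frac{1}{23443}\right) = - \frac{14417}{23443}$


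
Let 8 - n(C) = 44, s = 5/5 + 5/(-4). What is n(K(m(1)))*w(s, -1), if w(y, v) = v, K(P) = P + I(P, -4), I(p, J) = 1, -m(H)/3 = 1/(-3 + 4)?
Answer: 36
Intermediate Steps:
m(H) = -3 (m(H) = -3/(-3 + 4) = -3/1 = -3*1 = -3)
s = -1/4 (s = 5*(1/5) + 5*(-1/4) = 1 - 5/4 = -1/4 ≈ -0.25000)
K(P) = 1 + P (K(P) = P + 1 = 1 + P)
n(C) = -36 (n(C) = 8 - 1*44 = 8 - 44 = -36)
n(K(m(1)))*w(s, -1) = -36*(-1) = 36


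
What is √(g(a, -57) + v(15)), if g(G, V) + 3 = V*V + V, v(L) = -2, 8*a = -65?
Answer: √3187 ≈ 56.453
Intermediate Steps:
a = -65/8 (a = (⅛)*(-65) = -65/8 ≈ -8.1250)
g(G, V) = -3 + V + V² (g(G, V) = -3 + (V*V + V) = -3 + (V² + V) = -3 + (V + V²) = -3 + V + V²)
√(g(a, -57) + v(15)) = √((-3 - 57 + (-57)²) - 2) = √((-3 - 57 + 3249) - 2) = √(3189 - 2) = √3187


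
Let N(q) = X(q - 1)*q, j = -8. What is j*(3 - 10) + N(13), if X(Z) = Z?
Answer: 212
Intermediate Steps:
N(q) = q*(-1 + q) (N(q) = (q - 1)*q = (-1 + q)*q = q*(-1 + q))
j*(3 - 10) + N(13) = -8*(3 - 10) + 13*(-1 + 13) = -8*(-7) + 13*12 = 56 + 156 = 212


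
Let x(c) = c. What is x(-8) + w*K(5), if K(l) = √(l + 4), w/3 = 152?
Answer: 1360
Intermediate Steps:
w = 456 (w = 3*152 = 456)
K(l) = √(4 + l)
x(-8) + w*K(5) = -8 + 456*√(4 + 5) = -8 + 456*√9 = -8 + 456*3 = -8 + 1368 = 1360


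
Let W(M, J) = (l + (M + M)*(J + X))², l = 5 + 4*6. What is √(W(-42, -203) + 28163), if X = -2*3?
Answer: 214*√6753 ≈ 17586.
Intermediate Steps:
X = -6
l = 29 (l = 5 + 24 = 29)
W(M, J) = (29 + 2*M*(-6 + J))² (W(M, J) = (29 + (M + M)*(J - 6))² = (29 + (2*M)*(-6 + J))² = (29 + 2*M*(-6 + J))²)
√(W(-42, -203) + 28163) = √((29 - 12*(-42) + 2*(-203)*(-42))² + 28163) = √((29 + 504 + 17052)² + 28163) = √(17585² + 28163) = √(309232225 + 28163) = √309260388 = 214*√6753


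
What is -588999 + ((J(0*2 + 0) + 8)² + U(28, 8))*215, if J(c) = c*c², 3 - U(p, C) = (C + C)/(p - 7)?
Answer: -12069914/21 ≈ -5.7476e+5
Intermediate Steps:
U(p, C) = 3 - 2*C/(-7 + p) (U(p, C) = 3 - (C + C)/(p - 7) = 3 - 2*C/(-7 + p))
J(c) = c³
-588999 + ((J(0*2 + 0) + 8)² + U(28, 8))*215 = -588999 + (((0*2 + 0)³ + 8)² + (-21 - 2*8 + 3*28)/(-7 + 28))*215 = -588999 + (((0 + 0)³ + 8)² + (-21 - 16 + 84)/21)*215 = -588999 + ((0³ + 8)² + (1/21)*47)*215 = -588999 + ((0 + 8)² + 47/21)*215 = -588999 + (8² + 47/21)*215 = -588999 + (64 + 47/21)*215 = -588999 + (1391/21)*215 = -588999 + 299065/21 = -12069914/21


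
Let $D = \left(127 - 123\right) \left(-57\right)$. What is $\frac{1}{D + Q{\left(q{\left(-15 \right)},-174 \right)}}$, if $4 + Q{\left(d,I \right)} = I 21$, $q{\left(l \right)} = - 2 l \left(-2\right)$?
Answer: $- \frac{1}{3886} \approx -0.00025733$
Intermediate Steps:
$q{\left(l \right)} = 4 l$
$Q{\left(d,I \right)} = -4 + 21 I$ ($Q{\left(d,I \right)} = -4 + I 21 = -4 + 21 I$)
$D = -228$ ($D = 4 \left(-57\right) = -228$)
$\frac{1}{D + Q{\left(q{\left(-15 \right)},-174 \right)}} = \frac{1}{-228 + \left(-4 + 21 \left(-174\right)\right)} = \frac{1}{-228 - 3658} = \frac{1}{-3886} = - \frac{1}{3886}$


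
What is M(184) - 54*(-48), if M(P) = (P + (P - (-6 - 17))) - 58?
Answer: 2925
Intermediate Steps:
M(P) = -35 + 2*P (M(P) = (P + (P - 1*(-23))) - 58 = (P + (P + 23)) - 58 = (P + (23 + P)) - 58 = (23 + 2*P) - 58 = -35 + 2*P)
M(184) - 54*(-48) = (-35 + 2*184) - 54*(-48) = (-35 + 368) + 2592 = 333 + 2592 = 2925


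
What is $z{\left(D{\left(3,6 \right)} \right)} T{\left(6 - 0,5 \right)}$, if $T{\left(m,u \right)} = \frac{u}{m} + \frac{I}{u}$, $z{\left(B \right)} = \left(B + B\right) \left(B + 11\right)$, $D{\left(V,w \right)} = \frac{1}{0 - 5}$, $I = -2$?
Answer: $- \frac{234}{125} \approx -1.872$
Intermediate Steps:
$D{\left(V,w \right)} = - \frac{1}{5}$ ($D{\left(V,w \right)} = \frac{1}{-5} = - \frac{1}{5}$)
$z{\left(B \right)} = 2 B \left(11 + B\right)$
$T{\left(m,u \right)} = - \frac{2}{u} + \frac{u}{m}$ ($T{\left(m,u \right)} = \frac{u}{m} - \frac{2}{u} = - \frac{2}{u} + \frac{u}{m}$)
$z{\left(D{\left(3,6 \right)} \right)} T{\left(6 - 0,5 \right)} = 2 \left(- \frac{1}{5}\right) \left(11 - \frac{1}{5}\right) \left(- \frac{2}{5} + \frac{5}{6 - 0}\right) = 2 \left(- \frac{1}{5}\right) \frac{54}{5} \left(\left(-2\right) \frac{1}{5} + \frac{5}{6 + 0}\right) = - \frac{108 \left(- \frac{2}{5} + \frac{5}{6}\right)}{25} = \left(- \frac{108}{25}\right) \frac{13}{30} = - \frac{234}{125}$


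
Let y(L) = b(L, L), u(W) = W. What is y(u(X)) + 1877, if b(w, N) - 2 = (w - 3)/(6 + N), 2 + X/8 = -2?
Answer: 48889/26 ≈ 1880.3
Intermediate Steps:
X = -32 (X = -16 + 8*(-2) = -16 - 16 = -32)
b(w, N) = 2 + (-3 + w)/(6 + N) (b(w, N) = 2 + (w - 3)/(6 + N) = 2 + (-3 + w)/(6 + N))
y(L) = (9 + 3*L)/(6 + L) (y(L) = (9 + L + 2*L)/(6 + L) = (9 + 3*L)/(6 + L))
y(u(X)) + 1877 = 3*(3 - 32)/(6 - 32) + 1877 = 3*(-29)/(-26) + 1877 = 3*(-1/26)*(-29) + 1877 = 87/26 + 1877 = 48889/26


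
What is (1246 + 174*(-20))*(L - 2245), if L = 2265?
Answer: -44680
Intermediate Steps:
(1246 + 174*(-20))*(L - 2245) = (1246 + 174*(-20))*(2265 - 2245) = (1246 - 3480)*20 = -2234*20 = -44680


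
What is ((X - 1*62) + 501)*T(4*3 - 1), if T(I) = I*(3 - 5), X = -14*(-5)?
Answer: -11198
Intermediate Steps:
X = 70
T(I) = -2*I (T(I) = I*(-2) = -2*I)
((X - 1*62) + 501)*T(4*3 - 1) = ((70 - 1*62) + 501)*(-2*(4*3 - 1)) = ((70 - 62) + 501)*(-2*(12 - 1)) = (8 + 501)*(-2*11) = 509*(-22) = -11198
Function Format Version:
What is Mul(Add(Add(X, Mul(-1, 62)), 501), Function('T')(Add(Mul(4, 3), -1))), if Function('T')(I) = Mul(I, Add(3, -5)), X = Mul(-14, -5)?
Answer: -11198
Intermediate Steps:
X = 70
Function('T')(I) = Mul(-2, I) (Function('T')(I) = Mul(I, -2) = Mul(-2, I))
Mul(Add(Add(X, Mul(-1, 62)), 501), Function('T')(Add(Mul(4, 3), -1))) = Mul(Add(Add(70, Mul(-1, 62)), 501), Mul(-2, Add(Mul(4, 3), -1))) = Mul(Add(Add(70, -62), 501), Mul(-2, Add(12, -1))) = Mul(Add(8, 501), Mul(-2, 11)) = Mul(509, -22) = -11198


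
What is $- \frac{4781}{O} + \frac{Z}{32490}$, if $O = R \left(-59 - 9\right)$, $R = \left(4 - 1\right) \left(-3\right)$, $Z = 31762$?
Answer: $- \frac{2516599}{368220} \approx -6.8345$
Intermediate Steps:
$R = -9$ ($R = 3 \left(-3\right) = -9$)
$O = 612$ ($O = - 9 \left(-59 - 9\right) = \left(-9\right) \left(-68\right) = 612$)
$- \frac{4781}{O} + \frac{Z}{32490} = - \frac{4781}{612} + \frac{31762}{32490} = \left(-4781\right) \frac{1}{612} + 31762 \cdot \frac{1}{32490} = - \frac{4781}{612} + \frac{15881}{16245} = - \frac{2516599}{368220}$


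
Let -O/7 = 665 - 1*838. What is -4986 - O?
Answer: -6197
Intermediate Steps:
O = 1211 (O = -7*(665 - 1*838) = -7*(665 - 838) = -7*(-173) = 1211)
-4986 - O = -4986 - 1*1211 = -4986 - 1211 = -6197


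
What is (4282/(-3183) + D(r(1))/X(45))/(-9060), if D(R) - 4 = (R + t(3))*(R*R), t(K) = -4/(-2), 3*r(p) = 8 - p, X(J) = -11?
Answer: 1214363/2854960020 ≈ 0.00042535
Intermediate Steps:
r(p) = 8/3 - p/3 (r(p) = (8 - p)/3 = 8/3 - p/3)
t(K) = 2 (t(K) = -4*(-½) = 2)
D(R) = 4 + R²*(2 + R) (D(R) = 4 + (R + 2)*(R*R) = 4 + (2 + R)*R² = 4 + R²*(2 + R))
(4282/(-3183) + D(r(1))/X(45))/(-9060) = (4282/(-3183) + (4 + (8/3 - ⅓*1)³ + 2*(8/3 - ⅓*1)²)/(-11))/(-9060) = (4282*(-1/3183) + (4 + (8/3 - ⅓)³ + 2*(8/3 - ⅓)²)*(-1/11))*(-1/9060) = (-4282/3183 + (4 + (7/3)³ + 2*(7/3)²)*(-1/11))*(-1/9060) = (-4282/3183 + (4 + 343/27 + 2*(49/9))*(-1/11))*(-1/9060) = (-4282/3183 + (4 + 343/27 + 98/9)*(-1/11))*(-1/9060) = (-4282/3183 + (745/27)*(-1/11))*(-1/9060) = (-4282/3183 - 745/297)*(-1/9060) = -1214363/315117*(-1/9060) = 1214363/2854960020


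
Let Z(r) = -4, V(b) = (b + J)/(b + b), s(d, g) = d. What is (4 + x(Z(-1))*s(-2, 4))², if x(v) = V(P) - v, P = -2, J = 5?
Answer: 25/4 ≈ 6.2500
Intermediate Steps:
V(b) = (5 + b)/(2*b) (V(b) = (b + 5)/(b + b) = (5 + b)/((2*b)) = (5 + b)*(1/(2*b)) = (5 + b)/(2*b))
x(v) = -¾ - v (x(v) = (½)*(5 - 2)/(-2) - v = (½)*(-½)*3 - v = -¾ - v)
(4 + x(Z(-1))*s(-2, 4))² = (4 + (-¾ - 1*(-4))*(-2))² = (4 + (-¾ + 4)*(-2))² = (4 + (13/4)*(-2))² = (4 - 13/2)² = (-5/2)² = 25/4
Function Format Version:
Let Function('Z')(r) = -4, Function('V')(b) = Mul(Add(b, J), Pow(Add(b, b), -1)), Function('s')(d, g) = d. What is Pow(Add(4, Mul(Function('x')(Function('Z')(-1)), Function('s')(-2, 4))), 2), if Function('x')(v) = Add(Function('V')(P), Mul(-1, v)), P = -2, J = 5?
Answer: Rational(25, 4) ≈ 6.2500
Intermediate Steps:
Function('V')(b) = Mul(Rational(1, 2), Pow(b, -1), Add(5, b)) (Function('V')(b) = Mul(Add(b, 5), Pow(Add(b, b), -1)) = Mul(Add(5, b), Pow(Mul(2, b), -1)) = Mul(Add(5, b), Mul(Rational(1, 2), Pow(b, -1))) = Mul(Rational(1, 2), Pow(b, -1), Add(5, b)))
Function('x')(v) = Add(Rational(-3, 4), Mul(-1, v)) (Function('x')(v) = Add(Mul(Rational(1, 2), Pow(-2, -1), Add(5, -2)), Mul(-1, v)) = Add(Mul(Rational(1, 2), Rational(-1, 2), 3), Mul(-1, v)) = Add(Rational(-3, 4), Mul(-1, v)))
Pow(Add(4, Mul(Function('x')(Function('Z')(-1)), Function('s')(-2, 4))), 2) = Pow(Add(4, Mul(Add(Rational(-3, 4), Mul(-1, -4)), -2)), 2) = Pow(Add(4, Mul(Add(Rational(-3, 4), 4), -2)), 2) = Pow(Add(4, Mul(Rational(13, 4), -2)), 2) = Pow(Add(4, Rational(-13, 2)), 2) = Pow(Rational(-5, 2), 2) = Rational(25, 4)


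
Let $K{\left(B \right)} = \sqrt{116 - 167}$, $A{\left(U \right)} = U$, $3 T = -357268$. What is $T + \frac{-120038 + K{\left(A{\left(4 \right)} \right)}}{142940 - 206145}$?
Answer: $- \frac{22580763826}{189615} - \frac{i \sqrt{51}}{63205} \approx -1.1909 \cdot 10^{5} - 0.00011299 i$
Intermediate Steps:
$T = - \frac{357268}{3}$ ($T = \frac{1}{3} \left(-357268\right) = - \frac{357268}{3} \approx -1.1909 \cdot 10^{5}$)
$K{\left(B \right)} = i \sqrt{51}$ ($K{\left(B \right)} = \sqrt{-51} = i \sqrt{51}$)
$T + \frac{-120038 + K{\left(A{\left(4 \right)} \right)}}{142940 - 206145} = - \frac{357268}{3} + \frac{-120038 + i \sqrt{51}}{142940 - 206145} = - \frac{357268}{3} + \frac{-120038 + i \sqrt{51}}{-63205} = - \frac{357268}{3} + \left(-120038 + i \sqrt{51}\right) \left(- \frac{1}{63205}\right) = - \frac{357268}{3} + \left(\frac{120038}{63205} - \frac{i \sqrt{51}}{63205}\right) = - \frac{22580763826}{189615} - \frac{i \sqrt{51}}{63205}$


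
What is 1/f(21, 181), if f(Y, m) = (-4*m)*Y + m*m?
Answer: 1/17557 ≈ 5.6957e-5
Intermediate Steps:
f(Y, m) = m² - 4*Y*m (f(Y, m) = -4*Y*m + m² = m² - 4*Y*m)
1/f(21, 181) = 1/(181*(181 - 4*21)) = 1/(181*(181 - 84)) = 1/(181*97) = 1/17557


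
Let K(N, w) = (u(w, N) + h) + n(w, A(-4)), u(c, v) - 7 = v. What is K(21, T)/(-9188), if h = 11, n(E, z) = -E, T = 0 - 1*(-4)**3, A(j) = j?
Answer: 25/9188 ≈ 0.0027209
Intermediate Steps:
T = 64 (T = 0 - 1*(-64) = 0 + 64 = 64)
u(c, v) = 7 + v
K(N, w) = 18 + N - w (K(N, w) = ((7 + N) + 11) - w = (18 + N) - w = 18 + N - w)
K(21, T)/(-9188) = (18 + 21 - 1*64)/(-9188) = (18 + 21 - 64)*(-1/9188) = -25*(-1/9188) = 25/9188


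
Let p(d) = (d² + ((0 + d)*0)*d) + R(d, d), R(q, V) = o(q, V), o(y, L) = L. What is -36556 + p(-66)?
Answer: -32266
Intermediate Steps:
R(q, V) = V
p(d) = d + d² (p(d) = (d² + ((0 + d)*0)*d) + d = (d² + (d*0)*d) + d = (d² + 0*d) + d = (d² + 0) + d = d² + d = d + d²)
-36556 + p(-66) = -36556 - 66*(1 - 66) = -36556 - 66*(-65) = -36556 + 4290 = -32266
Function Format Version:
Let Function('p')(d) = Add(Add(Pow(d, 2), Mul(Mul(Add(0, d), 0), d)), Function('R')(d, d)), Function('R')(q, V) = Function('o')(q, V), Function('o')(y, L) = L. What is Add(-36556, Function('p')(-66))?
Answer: -32266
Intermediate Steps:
Function('R')(q, V) = V
Function('p')(d) = Add(d, Pow(d, 2)) (Function('p')(d) = Add(Add(Pow(d, 2), Mul(Mul(Add(0, d), 0), d)), d) = Add(Add(Pow(d, 2), Mul(Mul(d, 0), d)), d) = Add(Add(Pow(d, 2), Mul(0, d)), d) = Add(Add(Pow(d, 2), 0), d) = Add(Pow(d, 2), d) = Add(d, Pow(d, 2)))
Add(-36556, Function('p')(-66)) = Add(-36556, Mul(-66, Add(1, -66))) = Add(-36556, Mul(-66, -65)) = Add(-36556, 4290) = -32266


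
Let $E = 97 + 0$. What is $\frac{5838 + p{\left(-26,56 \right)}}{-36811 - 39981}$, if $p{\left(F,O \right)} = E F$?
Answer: $- \frac{829}{19198} \approx -0.043182$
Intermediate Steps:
$E = 97$
$p{\left(F,O \right)} = 97 F$
$\frac{5838 + p{\left(-26,56 \right)}}{-36811 - 39981} = \frac{5838 + 97 \left(-26\right)}{-36811 - 39981} = \frac{5838 - 2522}{-76792} = 3316 \left(- \frac{1}{76792}\right) = - \frac{829}{19198}$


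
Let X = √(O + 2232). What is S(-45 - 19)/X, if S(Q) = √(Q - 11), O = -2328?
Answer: 5*√2/8 ≈ 0.88388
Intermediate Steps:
S(Q) = √(-11 + Q)
X = 4*I*√6 (X = √(-2328 + 2232) = √(-96) = 4*I*√6 ≈ 9.798*I)
S(-45 - 19)/X = √(-11 + (-45 - 19))/((4*I*√6)) = √(-11 - 64)*(-I*√6/24) = √(-75)*(-I*√6/24) = (5*I*√3)*(-I*√6/24) = 5*√2/8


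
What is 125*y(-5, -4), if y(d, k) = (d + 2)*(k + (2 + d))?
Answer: 2625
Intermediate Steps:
y(d, k) = (2 + d)*(2 + d + k)
125*y(-5, -4) = 125*(4 + (-5)² + 2*(-4) + 4*(-5) - 5*(-4)) = 125*(4 + 25 - 8 - 20 + 20) = 125*21 = 2625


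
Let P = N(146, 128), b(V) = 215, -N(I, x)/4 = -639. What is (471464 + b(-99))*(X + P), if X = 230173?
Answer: 109773381991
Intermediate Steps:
N(I, x) = 2556 (N(I, x) = -4*(-639) = 2556)
P = 2556
(471464 + b(-99))*(X + P) = (471464 + 215)*(230173 + 2556) = 471679*232729 = 109773381991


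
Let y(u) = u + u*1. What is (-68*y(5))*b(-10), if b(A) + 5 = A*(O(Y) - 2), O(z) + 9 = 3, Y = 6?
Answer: -51000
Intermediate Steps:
O(z) = -6 (O(z) = -9 + 3 = -6)
b(A) = -5 - 8*A (b(A) = -5 + A*(-6 - 2) = -5 + A*(-8) = -5 - 8*A)
y(u) = 2*u (y(u) = u + u = 2*u)
(-68*y(5))*b(-10) = (-136*5)*(-5 - 8*(-10)) = (-68*10)*(-5 + 80) = -680*75 = -51000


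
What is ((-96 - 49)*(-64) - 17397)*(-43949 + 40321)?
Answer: 29448476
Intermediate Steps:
((-96 - 49)*(-64) - 17397)*(-43949 + 40321) = (-145*(-64) - 17397)*(-3628) = (9280 - 17397)*(-3628) = -8117*(-3628) = 29448476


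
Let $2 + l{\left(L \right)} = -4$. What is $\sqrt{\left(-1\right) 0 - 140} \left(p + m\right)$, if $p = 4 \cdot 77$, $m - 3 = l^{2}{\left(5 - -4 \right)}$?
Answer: $694 i \sqrt{35} \approx 4105.8 i$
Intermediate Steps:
$l{\left(L \right)} = -6$ ($l{\left(L \right)} = -2 - 4 = -6$)
$m = 39$ ($m = 3 + \left(-6\right)^{2} = 3 + 36 = 39$)
$p = 308$
$\sqrt{\left(-1\right) 0 - 140} \left(p + m\right) = \sqrt{\left(-1\right) 0 - 140} \left(308 + 39\right) = \sqrt{0 - 140} \cdot 347 = \sqrt{-140} \cdot 347 = 2 i \sqrt{35} \cdot 347 = 694 i \sqrt{35}$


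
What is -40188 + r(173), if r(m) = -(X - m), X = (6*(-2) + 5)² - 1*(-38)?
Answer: -40102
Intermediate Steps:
X = 87 (X = (-12 + 5)² + 38 = (-7)² + 38 = 49 + 38 = 87)
r(m) = -87 + m (r(m) = -(87 - m) = -87 + m)
-40188 + r(173) = -40188 + (-87 + 173) = -40188 + 86 = -40102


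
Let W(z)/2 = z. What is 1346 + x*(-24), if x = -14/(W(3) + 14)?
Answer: 6814/5 ≈ 1362.8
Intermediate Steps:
W(z) = 2*z
x = -7/10 (x = -14/(2*3 + 14) = -14/(6 + 14) = -14/20 = -14*1/20 = -7/10 ≈ -0.70000)
1346 + x*(-24) = 1346 - 7/10*(-24) = 1346 + 84/5 = 6814/5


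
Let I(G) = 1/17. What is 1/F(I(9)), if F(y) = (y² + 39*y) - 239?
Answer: -289/68407 ≈ -0.0042247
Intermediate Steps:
I(G) = 1/17
F(y) = -239 + y² + 39*y
1/F(I(9)) = 1/(-239 + (1/17)² + 39*(1/17)) = 1/(-239 + 1/289 + 39/17) = 1/(-68407/289) = -289/68407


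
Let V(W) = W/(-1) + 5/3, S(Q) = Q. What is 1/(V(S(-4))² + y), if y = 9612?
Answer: 9/86797 ≈ 0.00010369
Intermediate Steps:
V(W) = 5/3 - W (V(W) = W*(-1) + 5*(⅓) = -W + 5/3 = 5/3 - W)
1/(V(S(-4))² + y) = 1/((5/3 - 1*(-4))² + 9612) = 1/((5/3 + 4)² + 9612) = 1/((17/3)² + 9612) = 1/(289/9 + 9612) = 1/(86797/9) = 9/86797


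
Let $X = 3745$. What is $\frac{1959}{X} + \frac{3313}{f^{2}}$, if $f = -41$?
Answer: $\frac{15700264}{6295345} \approx 2.4939$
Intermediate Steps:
$\frac{1959}{X} + \frac{3313}{f^{2}} = \frac{1959}{3745} + \frac{3313}{\left(-41\right)^{2}} = 1959 \cdot \frac{1}{3745} + \frac{3313}{1681} = \frac{1959}{3745} + 3313 \cdot \frac{1}{1681} = \frac{1959}{3745} + \frac{3313}{1681} = \frac{15700264}{6295345}$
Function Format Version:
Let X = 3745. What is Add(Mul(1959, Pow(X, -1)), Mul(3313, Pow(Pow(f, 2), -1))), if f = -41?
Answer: Rational(15700264, 6295345) ≈ 2.4939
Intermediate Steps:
Add(Mul(1959, Pow(X, -1)), Mul(3313, Pow(Pow(f, 2), -1))) = Add(Mul(1959, Pow(3745, -1)), Mul(3313, Pow(Pow(-41, 2), -1))) = Add(Mul(1959, Rational(1, 3745)), Mul(3313, Pow(1681, -1))) = Add(Rational(1959, 3745), Mul(3313, Rational(1, 1681))) = Add(Rational(1959, 3745), Rational(3313, 1681)) = Rational(15700264, 6295345)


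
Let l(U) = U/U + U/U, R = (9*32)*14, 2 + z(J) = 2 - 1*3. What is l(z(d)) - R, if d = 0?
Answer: -4030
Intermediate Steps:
z(J) = -3 (z(J) = -2 + (2 - 1*3) = -2 + (2 - 3) = -2 - 1 = -3)
R = 4032 (R = 288*14 = 4032)
l(U) = 2 (l(U) = 1 + 1 = 2)
l(z(d)) - R = 2 - 1*4032 = 2 - 4032 = -4030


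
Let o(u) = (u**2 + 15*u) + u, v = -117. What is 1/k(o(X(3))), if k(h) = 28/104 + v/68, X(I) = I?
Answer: -884/1283 ≈ -0.68901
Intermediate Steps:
o(u) = u**2 + 16*u
k(h) = -1283/884 (k(h) = 28/104 - 117/68 = 28*(1/104) - 117*1/68 = 7/26 - 117/68 = -1283/884)
1/k(o(X(3))) = 1/(-1283/884) = -884/1283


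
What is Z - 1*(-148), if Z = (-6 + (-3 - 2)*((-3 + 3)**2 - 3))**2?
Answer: 229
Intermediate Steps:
Z = 81 (Z = (-6 - 5*(0**2 - 3))**2 = (-6 - 5*(0 - 3))**2 = (-6 - 5*(-3))**2 = (-6 + 15)**2 = 9**2 = 81)
Z - 1*(-148) = 81 - 1*(-148) = 81 + 148 = 229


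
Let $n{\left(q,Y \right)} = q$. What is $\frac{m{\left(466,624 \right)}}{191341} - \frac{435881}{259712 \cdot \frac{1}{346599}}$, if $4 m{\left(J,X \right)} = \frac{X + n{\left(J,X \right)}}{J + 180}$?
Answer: $- \frac{9336966608411348057}{16051017874816} \approx -5.8171 \cdot 10^{5}$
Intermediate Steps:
$m{\left(J,X \right)} = \frac{J + X}{4 \left(180 + J\right)}$ ($m{\left(J,X \right)} = \frac{\left(X + J\right) \frac{1}{J + 180}}{4} = \frac{\left(J + X\right) \frac{1}{180 + J}}{4} = \frac{\frac{1}{180 + J} \left(J + X\right)}{4} = \frac{J + X}{4 \left(180 + J\right)}$)
$\frac{m{\left(466,624 \right)}}{191341} - \frac{435881}{259712 \cdot \frac{1}{346599}} = \frac{\frac{1}{4} \frac{1}{180 + 466} \left(466 + 624\right)}{191341} - \frac{435881}{259712 \cdot \frac{1}{346599}} = \frac{1}{4} \cdot \frac{1}{646} \cdot 1090 \cdot \frac{1}{191341} - \frac{435881}{259712 \cdot \frac{1}{346599}} = \frac{1}{4} \cdot \frac{1}{646} \cdot 1090 \cdot \frac{1}{191341} - \frac{435881}{\frac{259712}{346599}} = \frac{545}{1292} \cdot \frac{1}{191341} - \frac{151075918719}{259712} = \frac{545}{247212572} - \frac{151075918719}{259712} = - \frac{9336966608411348057}{16051017874816}$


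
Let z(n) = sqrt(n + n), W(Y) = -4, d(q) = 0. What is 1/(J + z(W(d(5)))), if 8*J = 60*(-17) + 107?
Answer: -7304/834081 - 128*I*sqrt(2)/834081 ≈ -0.008757 - 0.00021703*I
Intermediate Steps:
z(n) = sqrt(2)*sqrt(n) (z(n) = sqrt(2*n) = sqrt(2)*sqrt(n))
J = -913/8 (J = (60*(-17) + 107)/8 = (-1020 + 107)/8 = (1/8)*(-913) = -913/8 ≈ -114.13)
1/(J + z(W(d(5)))) = 1/(-913/8 + sqrt(2)*sqrt(-4)) = 1/(-913/8 + sqrt(2)*(2*I)) = 1/(-913/8 + 2*I*sqrt(2))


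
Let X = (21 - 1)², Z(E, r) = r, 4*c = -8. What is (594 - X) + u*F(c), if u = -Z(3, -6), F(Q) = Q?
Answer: 182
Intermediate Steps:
c = -2 (c = (¼)*(-8) = -2)
u = 6 (u = -1*(-6) = 6)
X = 400 (X = 20² = 400)
(594 - X) + u*F(c) = (594 - 1*400) + 6*(-2) = (594 - 400) - 12 = 194 - 12 = 182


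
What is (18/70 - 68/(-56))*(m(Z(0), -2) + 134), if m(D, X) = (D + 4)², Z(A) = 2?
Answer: 1751/7 ≈ 250.14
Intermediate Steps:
m(D, X) = (4 + D)²
(18/70 - 68/(-56))*(m(Z(0), -2) + 134) = (18/70 - 68/(-56))*((4 + 2)² + 134) = (18*(1/70) - 68*(-1/56))*(6² + 134) = (9/35 + 17/14)*(36 + 134) = (103/70)*170 = 1751/7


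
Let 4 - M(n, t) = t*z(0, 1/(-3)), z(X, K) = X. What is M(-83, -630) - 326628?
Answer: -326624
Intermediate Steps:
M(n, t) = 4 (M(n, t) = 4 - t*0 = 4 - 1*0 = 4 + 0 = 4)
M(-83, -630) - 326628 = 4 - 326628 = -326624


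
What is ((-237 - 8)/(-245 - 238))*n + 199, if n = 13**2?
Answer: 19646/69 ≈ 284.72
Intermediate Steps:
n = 169
((-237 - 8)/(-245 - 238))*n + 199 = ((-237 - 8)/(-245 - 238))*169 + 199 = -245/(-483)*169 + 199 = -245*(-1/483)*169 + 199 = (35/69)*169 + 199 = 5915/69 + 199 = 19646/69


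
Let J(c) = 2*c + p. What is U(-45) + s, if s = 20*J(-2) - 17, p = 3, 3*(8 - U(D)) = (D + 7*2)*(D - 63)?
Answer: -1145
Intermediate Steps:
U(D) = 8 - (-63 + D)*(14 + D)/3 (U(D) = 8 - (D + 7*2)*(D - 63)/3 = 8 - (D + 14)*(-63 + D)/3 = 8 - (14 + D)*(-63 + D)/3 = 8 - (-63 + D)*(14 + D)/3)
J(c) = 3 + 2*c (J(c) = 2*c + 3 = 3 + 2*c)
s = -37 (s = 20*(3 + 2*(-2)) - 17 = 20*(3 - 4) - 17 = 20*(-1) - 17 = -20 - 17 = -37)
U(-45) + s = (302 - ⅓*(-45)² + (49/3)*(-45)) - 37 = (302 - ⅓*2025 - 735) - 37 = (302 - 675 - 735) - 37 = -1108 - 37 = -1145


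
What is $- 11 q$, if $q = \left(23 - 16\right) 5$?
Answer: $-385$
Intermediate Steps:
$q = 35$ ($q = \left(23 - 16\right) 5 = 7 \cdot 5 = 35$)
$- 11 q = \left(-11\right) 35 = -385$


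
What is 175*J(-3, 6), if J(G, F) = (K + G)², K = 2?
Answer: 175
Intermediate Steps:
J(G, F) = (2 + G)²
175*J(-3, 6) = 175*(2 - 3)² = 175*(-1)² = 175*1 = 175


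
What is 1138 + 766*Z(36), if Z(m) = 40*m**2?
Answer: 39710578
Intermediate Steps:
1138 + 766*Z(36) = 1138 + 766*(40*36**2) = 1138 + 766*(40*1296) = 1138 + 766*51840 = 1138 + 39709440 = 39710578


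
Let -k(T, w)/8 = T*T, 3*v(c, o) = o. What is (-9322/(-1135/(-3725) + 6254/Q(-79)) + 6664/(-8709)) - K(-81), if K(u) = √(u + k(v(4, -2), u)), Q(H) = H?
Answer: 527470123398/4491228397 - I*√761/3 ≈ 117.44 - 9.1954*I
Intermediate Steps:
v(c, o) = o/3
k(T, w) = -8*T² (k(T, w) = -8*T*T = -8*T²)
K(u) = √(-32/9 + u) (K(u) = √(u - 8*((⅓)*(-2))²) = √(u - 8*(-⅔)²) = √(u - 8*4/9) = √(u - 32/9) = √(-32/9 + u))
(-9322/(-1135/(-3725) + 6254/Q(-79)) + 6664/(-8709)) - K(-81) = (-9322/(-1135/(-3725) + 6254/(-79)) + 6664/(-8709)) - √(-32 + 9*(-81))/3 = (-9322/(-1135*(-1/3725) + 6254*(-1/79)) + 6664*(-1/8709)) - √(-32 - 729)/3 = (-9322/(227/745 - 6254/79) - 6664/8709) - √(-761)/3 = (-9322/(-4641297/58855) - 6664/8709) - I*√761/3 = (-9322*(-58855/4641297) - 6664/8709) - I*√761/3 = (548646310/4641297 - 6664/8709) - I*√761/3 = 527470123398/4491228397 - I*√761/3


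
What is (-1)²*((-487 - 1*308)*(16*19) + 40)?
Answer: -241640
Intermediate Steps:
(-1)²*((-487 - 1*308)*(16*19) + 40) = 1*((-487 - 308)*304 + 40) = 1*(-795*304 + 40) = 1*(-241680 + 40) = 1*(-241640) = -241640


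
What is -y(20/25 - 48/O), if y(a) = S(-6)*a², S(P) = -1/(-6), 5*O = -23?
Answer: -834632/39675 ≈ -21.037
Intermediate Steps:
O = -23/5 (O = (⅕)*(-23) = -23/5 ≈ -4.6000)
S(P) = ⅙ (S(P) = -1*(-⅙) = ⅙)
y(a) = a²/6
-y(20/25 - 48/O) = -(20/25 - 48/(-23/5))²/6 = -(20*(1/25) - 48*(-5/23))²/6 = -(⅘ + 240/23)²/6 = -(1292/115)²/6 = -1669264/(6*13225) = -1*834632/39675 = -834632/39675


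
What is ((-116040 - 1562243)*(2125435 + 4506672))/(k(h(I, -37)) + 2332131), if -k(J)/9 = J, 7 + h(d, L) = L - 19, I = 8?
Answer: -80075916779/16782 ≈ -4.7715e+6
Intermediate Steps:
h(d, L) = -26 + L (h(d, L) = -7 + (L - 19) = -7 + (-19 + L) = -26 + L)
k(J) = -9*J
((-116040 - 1562243)*(2125435 + 4506672))/(k(h(I, -37)) + 2332131) = ((-116040 - 1562243)*(2125435 + 4506672))/(-9*(-26 - 37) + 2332131) = (-1678283*6632107)/(-9*(-63) + 2332131) = -11130552432281/(567 + 2332131) = -11130552432281/2332698 = -11130552432281*1/2332698 = -80075916779/16782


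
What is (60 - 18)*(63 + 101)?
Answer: 6888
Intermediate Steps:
(60 - 18)*(63 + 101) = 42*164 = 6888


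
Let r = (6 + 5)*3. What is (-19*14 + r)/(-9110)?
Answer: 233/9110 ≈ 0.025576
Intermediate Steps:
r = 33 (r = 11*3 = 33)
(-19*14 + r)/(-9110) = (-19*14 + 33)/(-9110) = (-266 + 33)*(-1/9110) = -233*(-1/9110) = 233/9110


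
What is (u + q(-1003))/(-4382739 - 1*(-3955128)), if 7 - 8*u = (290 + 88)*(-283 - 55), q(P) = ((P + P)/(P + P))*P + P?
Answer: -37241/1140296 ≈ -0.032659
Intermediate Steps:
q(P) = 2*P (q(P) = ((2*P)/((2*P)))*P + P = ((2*P)*(1/(2*P)))*P + P = 1*P + P = P + P = 2*P)
u = 127771/8 (u = 7/8 - (290 + 88)*(-283 - 55)/8 = 7/8 - 189*(-338)/4 = 7/8 - ⅛*(-127764) = 7/8 + 31941/2 = 127771/8 ≈ 15971.)
(u + q(-1003))/(-4382739 - 1*(-3955128)) = (127771/8 + 2*(-1003))/(-4382739 - 1*(-3955128)) = (127771/8 - 2006)/(-4382739 + 3955128) = (111723/8)/(-427611) = (111723/8)*(-1/427611) = -37241/1140296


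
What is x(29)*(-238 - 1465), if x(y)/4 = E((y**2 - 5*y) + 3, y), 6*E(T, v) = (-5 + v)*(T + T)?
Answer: -38092704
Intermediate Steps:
E(T, v) = T*(-5 + v)/3 (E(T, v) = ((-5 + v)*(T + T))/6 = ((-5 + v)*(2*T))/6 = (2*T*(-5 + v))/6 = T*(-5 + v)/3)
x(y) = 4*(-5 + y)*(3 + y**2 - 5*y)/3 (x(y) = 4*(((y**2 - 5*y) + 3)*(-5 + y)/3) = 4*((3 + y**2 - 5*y)*(-5 + y)/3) = 4*((-5 + y)*(3 + y**2 - 5*y)/3) = 4*(-5 + y)*(3 + y**2 - 5*y)/3)
x(29)*(-238 - 1465) = (4*(-5 + 29)*(3 + 29**2 - 5*29)/3)*(-238 - 1465) = ((4/3)*24*(3 + 841 - 145))*(-1703) = ((4/3)*24*699)*(-1703) = 22368*(-1703) = -38092704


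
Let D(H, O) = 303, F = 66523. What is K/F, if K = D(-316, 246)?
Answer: 303/66523 ≈ 0.0045548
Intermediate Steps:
K = 303
K/F = 303/66523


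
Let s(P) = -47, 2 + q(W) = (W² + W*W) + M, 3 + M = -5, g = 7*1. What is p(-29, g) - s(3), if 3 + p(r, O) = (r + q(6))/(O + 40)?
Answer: 2101/47 ≈ 44.702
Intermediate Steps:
g = 7
M = -8 (M = -3 - 5 = -8)
q(W) = -10 + 2*W² (q(W) = -2 + ((W² + W*W) - 8) = -2 + ((W² + W²) - 8) = -2 + (2*W² - 8) = -2 + (-8 + 2*W²) = -10 + 2*W²)
p(r, O) = -3 + (62 + r)/(40 + O) (p(r, O) = -3 + (r + (-10 + 2*6²))/(O + 40) = -3 + (r + (-10 + 2*36))/(40 + O) = -3 + (r + (-10 + 72))/(40 + O) = -3 + (r + 62)/(40 + O) = -3 + (62 + r)/(40 + O))
p(-29, g) - s(3) = (-58 - 29 - 3*7)/(40 + 7) - 1*(-47) = (-58 - 29 - 21)/47 + 47 = (1/47)*(-108) + 47 = -108/47 + 47 = 2101/47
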